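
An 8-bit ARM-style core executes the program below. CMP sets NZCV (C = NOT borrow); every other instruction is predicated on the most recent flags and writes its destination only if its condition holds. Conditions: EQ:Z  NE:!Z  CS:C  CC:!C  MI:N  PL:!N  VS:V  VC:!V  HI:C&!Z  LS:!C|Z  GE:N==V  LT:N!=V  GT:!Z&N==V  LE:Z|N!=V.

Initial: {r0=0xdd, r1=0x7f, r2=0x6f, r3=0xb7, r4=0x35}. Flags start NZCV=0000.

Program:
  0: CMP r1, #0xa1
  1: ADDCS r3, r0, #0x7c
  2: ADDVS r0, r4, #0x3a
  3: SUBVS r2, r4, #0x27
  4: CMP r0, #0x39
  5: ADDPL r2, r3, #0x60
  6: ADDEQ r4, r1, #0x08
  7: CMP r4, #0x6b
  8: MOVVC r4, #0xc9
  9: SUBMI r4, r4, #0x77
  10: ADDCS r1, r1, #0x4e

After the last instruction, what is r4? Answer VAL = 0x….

[0] flags=1001 → (cmp)
[1] flags=1001 CS?F → skip
[2] flags=1001 VS?T → r0=0x6f
[3] flags=1001 VS?T → r2=0x0e
[4] flags=0010 → (cmp)
[5] flags=0010 PL?T → r2=0x17
[6] flags=0010 EQ?F → skip
[7] flags=1000 → (cmp)
[8] flags=1000 VC?T → r4=0xc9
[9] flags=1000 MI?T → r4=0x52
[10] flags=1000 CS?F → skip

VAL = 0x52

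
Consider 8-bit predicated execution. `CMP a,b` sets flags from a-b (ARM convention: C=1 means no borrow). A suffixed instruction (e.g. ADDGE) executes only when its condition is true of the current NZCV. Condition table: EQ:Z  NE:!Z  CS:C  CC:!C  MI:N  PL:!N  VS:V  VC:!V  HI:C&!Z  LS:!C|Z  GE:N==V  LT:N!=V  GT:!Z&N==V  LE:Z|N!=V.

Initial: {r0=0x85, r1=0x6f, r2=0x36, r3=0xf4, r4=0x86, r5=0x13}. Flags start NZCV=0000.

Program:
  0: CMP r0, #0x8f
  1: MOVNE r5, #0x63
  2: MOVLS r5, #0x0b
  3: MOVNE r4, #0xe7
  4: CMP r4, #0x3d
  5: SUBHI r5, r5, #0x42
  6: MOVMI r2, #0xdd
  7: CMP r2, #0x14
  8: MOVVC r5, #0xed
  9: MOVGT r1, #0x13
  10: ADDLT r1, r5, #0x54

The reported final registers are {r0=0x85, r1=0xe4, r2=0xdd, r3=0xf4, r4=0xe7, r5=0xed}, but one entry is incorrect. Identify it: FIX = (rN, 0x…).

FIX = (r1, 0x41)

[0] flags=1000 → (cmp)
[1] flags=1000 NE?T → r5=0x63
[2] flags=1000 LS?T → r5=0x0b
[3] flags=1000 NE?T → r4=0xe7
[4] flags=1010 → (cmp)
[5] flags=1010 HI?T → r5=0xc9
[6] flags=1010 MI?T → r2=0xdd
[7] flags=1010 → (cmp)
[8] flags=1010 VC?T → r5=0xed
[9] flags=1010 GT?F → skip
[10] flags=1010 LT?T → r1=0x41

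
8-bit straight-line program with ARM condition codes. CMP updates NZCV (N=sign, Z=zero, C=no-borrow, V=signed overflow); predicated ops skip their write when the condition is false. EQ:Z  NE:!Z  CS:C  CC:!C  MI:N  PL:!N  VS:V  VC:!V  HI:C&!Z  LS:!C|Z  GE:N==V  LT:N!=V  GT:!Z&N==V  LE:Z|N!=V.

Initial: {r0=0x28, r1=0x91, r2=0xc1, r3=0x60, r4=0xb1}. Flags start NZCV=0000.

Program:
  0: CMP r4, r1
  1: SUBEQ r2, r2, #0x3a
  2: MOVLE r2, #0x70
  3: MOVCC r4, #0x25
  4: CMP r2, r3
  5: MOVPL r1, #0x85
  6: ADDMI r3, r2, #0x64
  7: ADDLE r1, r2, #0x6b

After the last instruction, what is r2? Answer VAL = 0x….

[0] flags=0010 → (cmp)
[1] flags=0010 EQ?F → skip
[2] flags=0010 LE?F → skip
[3] flags=0010 CC?F → skip
[4] flags=0011 → (cmp)
[5] flags=0011 PL?T → r1=0x85
[6] flags=0011 MI?F → skip
[7] flags=0011 LE?T → r1=0x2c

VAL = 0xc1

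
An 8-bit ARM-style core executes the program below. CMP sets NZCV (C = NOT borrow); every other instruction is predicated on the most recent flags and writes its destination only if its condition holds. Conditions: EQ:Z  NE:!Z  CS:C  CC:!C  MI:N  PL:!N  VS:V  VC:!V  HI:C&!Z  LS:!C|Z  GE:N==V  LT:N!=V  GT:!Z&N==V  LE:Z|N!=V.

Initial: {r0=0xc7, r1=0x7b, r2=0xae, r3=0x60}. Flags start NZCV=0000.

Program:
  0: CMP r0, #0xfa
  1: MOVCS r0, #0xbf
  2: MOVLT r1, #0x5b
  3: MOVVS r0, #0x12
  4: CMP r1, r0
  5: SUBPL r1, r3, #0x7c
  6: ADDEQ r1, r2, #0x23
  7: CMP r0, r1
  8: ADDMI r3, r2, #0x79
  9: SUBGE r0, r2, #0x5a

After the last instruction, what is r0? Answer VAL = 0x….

[0] flags=1000 → (cmp)
[1] flags=1000 CS?F → skip
[2] flags=1000 LT?T → r1=0x5b
[3] flags=1000 VS?F → skip
[4] flags=1001 → (cmp)
[5] flags=1001 PL?F → skip
[6] flags=1001 EQ?F → skip
[7] flags=0011 → (cmp)
[8] flags=0011 MI?F → skip
[9] flags=0011 GE?F → skip

VAL = 0xc7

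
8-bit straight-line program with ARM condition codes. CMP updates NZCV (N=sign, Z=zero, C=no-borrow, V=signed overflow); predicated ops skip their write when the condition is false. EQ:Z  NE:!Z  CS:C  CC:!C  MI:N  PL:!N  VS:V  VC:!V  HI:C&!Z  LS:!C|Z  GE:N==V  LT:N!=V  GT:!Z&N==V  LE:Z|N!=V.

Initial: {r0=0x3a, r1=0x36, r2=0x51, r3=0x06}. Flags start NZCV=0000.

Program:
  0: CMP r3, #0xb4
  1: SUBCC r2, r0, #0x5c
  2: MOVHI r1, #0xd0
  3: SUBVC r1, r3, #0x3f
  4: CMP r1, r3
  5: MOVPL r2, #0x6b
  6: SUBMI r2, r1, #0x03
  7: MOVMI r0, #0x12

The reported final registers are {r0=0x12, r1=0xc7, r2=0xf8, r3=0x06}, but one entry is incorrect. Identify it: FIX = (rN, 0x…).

FIX = (r2, 0xc4)

0: ✓ CMP  NZCV=0000
1: ✓ SUBCC  r2←0xde
2: · MOVHI
3: ✓ SUBVC  r1←0xc7
4: ✓ CMP  NZCV=1010
5: · MOVPL
6: ✓ SUBMI  r2←0xc4
7: ✓ MOVMI  r0←0x12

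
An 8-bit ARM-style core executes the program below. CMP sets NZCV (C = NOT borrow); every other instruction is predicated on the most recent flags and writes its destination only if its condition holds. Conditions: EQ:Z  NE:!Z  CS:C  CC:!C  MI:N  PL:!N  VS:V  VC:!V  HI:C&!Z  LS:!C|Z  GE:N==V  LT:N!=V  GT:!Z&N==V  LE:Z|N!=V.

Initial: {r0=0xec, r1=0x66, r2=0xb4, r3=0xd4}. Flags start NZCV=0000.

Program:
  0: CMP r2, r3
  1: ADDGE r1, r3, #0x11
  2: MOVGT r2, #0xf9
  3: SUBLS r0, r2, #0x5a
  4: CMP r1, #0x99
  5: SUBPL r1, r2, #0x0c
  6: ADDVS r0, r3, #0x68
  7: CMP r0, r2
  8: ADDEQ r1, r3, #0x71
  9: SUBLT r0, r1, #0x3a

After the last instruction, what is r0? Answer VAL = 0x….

[0] flags=1000 → (cmp)
[1] flags=1000 GE?F → skip
[2] flags=1000 GT?F → skip
[3] flags=1000 LS?T → r0=0x5a
[4] flags=1001 → (cmp)
[5] flags=1001 PL?F → skip
[6] flags=1001 VS?T → r0=0x3c
[7] flags=1001 → (cmp)
[8] flags=1001 EQ?F → skip
[9] flags=1001 LT?F → skip

VAL = 0x3c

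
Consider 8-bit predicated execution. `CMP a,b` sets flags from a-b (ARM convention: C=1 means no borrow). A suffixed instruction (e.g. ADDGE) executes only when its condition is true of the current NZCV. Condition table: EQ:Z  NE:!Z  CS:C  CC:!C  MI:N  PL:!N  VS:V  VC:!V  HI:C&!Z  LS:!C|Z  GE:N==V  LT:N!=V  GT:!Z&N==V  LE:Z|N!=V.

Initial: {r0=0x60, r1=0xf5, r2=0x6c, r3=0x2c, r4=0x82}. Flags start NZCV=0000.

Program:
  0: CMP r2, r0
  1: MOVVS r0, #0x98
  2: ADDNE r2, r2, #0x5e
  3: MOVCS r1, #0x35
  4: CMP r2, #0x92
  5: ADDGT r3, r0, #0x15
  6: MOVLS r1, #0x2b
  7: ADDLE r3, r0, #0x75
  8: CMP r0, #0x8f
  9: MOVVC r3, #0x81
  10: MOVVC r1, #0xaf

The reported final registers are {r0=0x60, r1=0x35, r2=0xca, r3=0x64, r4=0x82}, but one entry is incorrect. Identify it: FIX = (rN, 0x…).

FIX = (r3, 0x75)

0: ✓ CMP  NZCV=0010
1: · MOVVS
2: ✓ ADDNE  r2←0xca
3: ✓ MOVCS  r1←0x35
4: ✓ CMP  NZCV=0010
5: ✓ ADDGT  r3←0x75
6: · MOVLS
7: · ADDLE
8: ✓ CMP  NZCV=1001
9: · MOVVC
10: · MOVVC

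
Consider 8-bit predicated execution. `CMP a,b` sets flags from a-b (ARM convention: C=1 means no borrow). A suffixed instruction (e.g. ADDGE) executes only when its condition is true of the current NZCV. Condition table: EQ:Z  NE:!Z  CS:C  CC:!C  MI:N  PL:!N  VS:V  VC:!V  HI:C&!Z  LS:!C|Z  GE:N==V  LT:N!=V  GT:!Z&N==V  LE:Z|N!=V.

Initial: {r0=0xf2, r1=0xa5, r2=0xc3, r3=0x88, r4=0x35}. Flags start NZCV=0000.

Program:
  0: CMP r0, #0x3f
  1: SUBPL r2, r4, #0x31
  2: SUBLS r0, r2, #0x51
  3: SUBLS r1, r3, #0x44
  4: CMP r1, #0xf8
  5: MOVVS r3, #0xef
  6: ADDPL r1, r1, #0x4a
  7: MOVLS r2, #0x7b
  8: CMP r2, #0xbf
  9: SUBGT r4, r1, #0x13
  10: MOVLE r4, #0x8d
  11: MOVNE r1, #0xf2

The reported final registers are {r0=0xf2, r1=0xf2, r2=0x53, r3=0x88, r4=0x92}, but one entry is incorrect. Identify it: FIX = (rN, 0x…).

FIX = (r2, 0x7b)

0: ✓ CMP  NZCV=1010
1: · SUBPL
2: · SUBLS
3: · SUBLS
4: ✓ CMP  NZCV=1000
5: · MOVVS
6: · ADDPL
7: ✓ MOVLS  r2←0x7b
8: ✓ CMP  NZCV=1001
9: ✓ SUBGT  r4←0x92
10: · MOVLE
11: ✓ MOVNE  r1←0xf2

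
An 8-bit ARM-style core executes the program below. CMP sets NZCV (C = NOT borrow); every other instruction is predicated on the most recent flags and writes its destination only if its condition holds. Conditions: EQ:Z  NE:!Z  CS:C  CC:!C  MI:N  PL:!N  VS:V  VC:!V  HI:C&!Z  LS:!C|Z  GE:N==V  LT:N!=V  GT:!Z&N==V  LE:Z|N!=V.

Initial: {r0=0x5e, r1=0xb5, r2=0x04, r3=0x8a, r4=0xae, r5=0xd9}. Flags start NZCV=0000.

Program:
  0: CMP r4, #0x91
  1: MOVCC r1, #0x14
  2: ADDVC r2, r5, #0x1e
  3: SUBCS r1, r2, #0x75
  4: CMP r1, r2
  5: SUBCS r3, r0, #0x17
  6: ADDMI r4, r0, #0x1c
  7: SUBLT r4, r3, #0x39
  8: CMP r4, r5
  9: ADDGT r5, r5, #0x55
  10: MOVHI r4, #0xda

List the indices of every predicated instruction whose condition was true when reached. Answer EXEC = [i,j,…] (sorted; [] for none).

[0] flags=0010 → (cmp)
[1] flags=0010 CC?F → skip
[2] flags=0010 VC?T → r2=0xf7
[3] flags=0010 CS?T → r1=0x82
[4] flags=1000 → (cmp)
[5] flags=1000 CS?F → skip
[6] flags=1000 MI?T → r4=0x7a
[7] flags=1000 LT?T → r4=0x51
[8] flags=0000 → (cmp)
[9] flags=0000 GT?T → r5=0x2e
[10] flags=0000 HI?F → skip

EXEC = [2,3,6,7,9]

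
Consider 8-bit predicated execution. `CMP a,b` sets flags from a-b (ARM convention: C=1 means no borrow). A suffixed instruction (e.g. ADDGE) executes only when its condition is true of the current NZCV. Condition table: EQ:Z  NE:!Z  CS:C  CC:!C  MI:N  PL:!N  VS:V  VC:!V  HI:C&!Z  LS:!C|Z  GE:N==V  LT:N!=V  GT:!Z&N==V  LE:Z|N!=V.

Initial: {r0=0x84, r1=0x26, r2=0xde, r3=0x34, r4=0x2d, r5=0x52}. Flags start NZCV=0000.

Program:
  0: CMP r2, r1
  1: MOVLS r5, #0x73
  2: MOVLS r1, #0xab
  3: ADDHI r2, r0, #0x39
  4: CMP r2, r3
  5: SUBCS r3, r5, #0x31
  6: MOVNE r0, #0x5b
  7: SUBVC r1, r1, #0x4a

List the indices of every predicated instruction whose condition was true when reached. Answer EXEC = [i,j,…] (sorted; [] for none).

0: ✓ CMP  NZCV=1010
1: · MOVLS
2: · MOVLS
3: ✓ ADDHI  r2←0xbd
4: ✓ CMP  NZCV=1010
5: ✓ SUBCS  r3←0x21
6: ✓ MOVNE  r0←0x5b
7: ✓ SUBVC  r1←0xdc

EXEC = [3,5,6,7]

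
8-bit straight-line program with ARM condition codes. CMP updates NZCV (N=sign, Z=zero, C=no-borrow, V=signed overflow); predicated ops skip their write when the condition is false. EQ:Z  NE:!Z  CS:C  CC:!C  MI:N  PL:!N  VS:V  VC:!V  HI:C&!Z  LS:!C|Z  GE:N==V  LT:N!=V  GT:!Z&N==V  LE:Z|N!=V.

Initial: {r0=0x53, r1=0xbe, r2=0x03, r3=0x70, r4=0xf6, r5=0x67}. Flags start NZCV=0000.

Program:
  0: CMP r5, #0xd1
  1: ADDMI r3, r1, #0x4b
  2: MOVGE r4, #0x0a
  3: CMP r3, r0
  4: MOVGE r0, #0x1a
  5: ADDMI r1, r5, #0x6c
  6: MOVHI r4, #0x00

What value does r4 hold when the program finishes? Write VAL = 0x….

0: ✓ CMP  NZCV=1001
1: ✓ ADDMI  r3←0x09
2: ✓ MOVGE  r4←0x0a
3: ✓ CMP  NZCV=1000
4: · MOVGE
5: ✓ ADDMI  r1←0xd3
6: · MOVHI

VAL = 0x0a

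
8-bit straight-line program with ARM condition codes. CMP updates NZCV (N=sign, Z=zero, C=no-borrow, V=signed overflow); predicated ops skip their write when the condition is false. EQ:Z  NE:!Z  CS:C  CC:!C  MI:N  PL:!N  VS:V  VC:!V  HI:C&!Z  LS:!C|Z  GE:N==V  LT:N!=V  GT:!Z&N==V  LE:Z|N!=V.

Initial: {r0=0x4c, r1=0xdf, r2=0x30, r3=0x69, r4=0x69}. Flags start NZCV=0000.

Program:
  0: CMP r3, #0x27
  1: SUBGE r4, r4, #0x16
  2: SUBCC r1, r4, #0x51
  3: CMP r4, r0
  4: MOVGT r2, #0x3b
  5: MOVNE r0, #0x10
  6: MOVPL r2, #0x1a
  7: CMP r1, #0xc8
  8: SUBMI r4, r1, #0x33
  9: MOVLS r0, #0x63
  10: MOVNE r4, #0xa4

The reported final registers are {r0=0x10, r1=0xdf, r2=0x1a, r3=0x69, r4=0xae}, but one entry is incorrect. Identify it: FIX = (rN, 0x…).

[0] flags=0010 → (cmp)
[1] flags=0010 GE?T → r4=0x53
[2] flags=0010 CC?F → skip
[3] flags=0010 → (cmp)
[4] flags=0010 GT?T → r2=0x3b
[5] flags=0010 NE?T → r0=0x10
[6] flags=0010 PL?T → r2=0x1a
[7] flags=0010 → (cmp)
[8] flags=0010 MI?F → skip
[9] flags=0010 LS?F → skip
[10] flags=0010 NE?T → r4=0xa4

FIX = (r4, 0xa4)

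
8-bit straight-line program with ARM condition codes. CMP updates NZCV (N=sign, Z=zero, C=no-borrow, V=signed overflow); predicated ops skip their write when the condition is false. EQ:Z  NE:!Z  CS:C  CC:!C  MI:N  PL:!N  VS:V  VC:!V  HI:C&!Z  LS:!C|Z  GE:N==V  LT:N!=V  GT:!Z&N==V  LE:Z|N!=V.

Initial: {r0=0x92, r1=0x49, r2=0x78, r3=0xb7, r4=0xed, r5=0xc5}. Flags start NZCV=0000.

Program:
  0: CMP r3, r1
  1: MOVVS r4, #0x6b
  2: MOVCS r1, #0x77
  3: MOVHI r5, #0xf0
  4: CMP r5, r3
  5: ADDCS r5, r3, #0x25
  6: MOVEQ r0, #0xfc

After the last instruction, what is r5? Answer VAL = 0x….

VAL = 0xdc

0: ✓ CMP  NZCV=0011
1: ✓ MOVVS  r4←0x6b
2: ✓ MOVCS  r1←0x77
3: ✓ MOVHI  r5←0xf0
4: ✓ CMP  NZCV=0010
5: ✓ ADDCS  r5←0xdc
6: · MOVEQ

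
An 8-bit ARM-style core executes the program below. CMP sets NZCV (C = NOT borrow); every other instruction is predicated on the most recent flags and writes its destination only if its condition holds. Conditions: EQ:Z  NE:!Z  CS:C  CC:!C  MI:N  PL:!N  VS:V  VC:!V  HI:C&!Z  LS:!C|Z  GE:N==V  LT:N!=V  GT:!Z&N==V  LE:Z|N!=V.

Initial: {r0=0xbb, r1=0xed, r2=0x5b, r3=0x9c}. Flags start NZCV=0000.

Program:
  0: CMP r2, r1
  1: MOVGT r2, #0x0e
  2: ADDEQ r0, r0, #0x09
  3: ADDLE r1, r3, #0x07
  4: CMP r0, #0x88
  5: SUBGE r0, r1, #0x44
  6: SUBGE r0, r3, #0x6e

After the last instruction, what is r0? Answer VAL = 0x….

[0] flags=0000 → (cmp)
[1] flags=0000 GT?T → r2=0x0e
[2] flags=0000 EQ?F → skip
[3] flags=0000 LE?F → skip
[4] flags=0010 → (cmp)
[5] flags=0010 GE?T → r0=0xa9
[6] flags=0010 GE?T → r0=0x2e

VAL = 0x2e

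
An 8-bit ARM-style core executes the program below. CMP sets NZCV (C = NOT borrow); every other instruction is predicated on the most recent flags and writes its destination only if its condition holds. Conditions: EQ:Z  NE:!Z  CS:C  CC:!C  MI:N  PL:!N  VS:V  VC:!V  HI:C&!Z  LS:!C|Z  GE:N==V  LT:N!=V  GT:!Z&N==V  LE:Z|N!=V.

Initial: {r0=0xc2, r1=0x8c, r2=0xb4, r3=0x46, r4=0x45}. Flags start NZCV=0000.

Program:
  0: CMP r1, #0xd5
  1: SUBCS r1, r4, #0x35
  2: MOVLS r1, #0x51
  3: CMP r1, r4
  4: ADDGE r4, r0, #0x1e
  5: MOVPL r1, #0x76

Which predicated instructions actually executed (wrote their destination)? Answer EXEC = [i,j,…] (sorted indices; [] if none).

EXEC = [2,4,5]

0: ✓ CMP  NZCV=1000
1: · SUBCS
2: ✓ MOVLS  r1←0x51
3: ✓ CMP  NZCV=0010
4: ✓ ADDGE  r4←0xe0
5: ✓ MOVPL  r1←0x76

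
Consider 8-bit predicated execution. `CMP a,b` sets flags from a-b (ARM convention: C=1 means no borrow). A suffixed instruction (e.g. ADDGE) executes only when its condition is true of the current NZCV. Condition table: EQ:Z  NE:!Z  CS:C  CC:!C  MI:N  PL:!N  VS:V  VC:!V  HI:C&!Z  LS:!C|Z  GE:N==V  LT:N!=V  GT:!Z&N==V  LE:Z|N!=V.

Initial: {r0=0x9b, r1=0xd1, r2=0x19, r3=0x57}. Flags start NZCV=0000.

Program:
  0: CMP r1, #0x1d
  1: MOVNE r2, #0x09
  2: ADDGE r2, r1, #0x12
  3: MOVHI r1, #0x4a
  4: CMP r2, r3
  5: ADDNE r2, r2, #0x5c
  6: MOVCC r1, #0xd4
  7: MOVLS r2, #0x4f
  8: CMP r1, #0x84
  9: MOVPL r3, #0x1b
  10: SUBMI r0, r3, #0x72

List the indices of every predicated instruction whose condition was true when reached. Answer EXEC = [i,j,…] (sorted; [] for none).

EXEC = [1,3,5,6,7,9]

[0] flags=1010 → (cmp)
[1] flags=1010 NE?T → r2=0x09
[2] flags=1010 GE?F → skip
[3] flags=1010 HI?T → r1=0x4a
[4] flags=1000 → (cmp)
[5] flags=1000 NE?T → r2=0x65
[6] flags=1000 CC?T → r1=0xd4
[7] flags=1000 LS?T → r2=0x4f
[8] flags=0010 → (cmp)
[9] flags=0010 PL?T → r3=0x1b
[10] flags=0010 MI?F → skip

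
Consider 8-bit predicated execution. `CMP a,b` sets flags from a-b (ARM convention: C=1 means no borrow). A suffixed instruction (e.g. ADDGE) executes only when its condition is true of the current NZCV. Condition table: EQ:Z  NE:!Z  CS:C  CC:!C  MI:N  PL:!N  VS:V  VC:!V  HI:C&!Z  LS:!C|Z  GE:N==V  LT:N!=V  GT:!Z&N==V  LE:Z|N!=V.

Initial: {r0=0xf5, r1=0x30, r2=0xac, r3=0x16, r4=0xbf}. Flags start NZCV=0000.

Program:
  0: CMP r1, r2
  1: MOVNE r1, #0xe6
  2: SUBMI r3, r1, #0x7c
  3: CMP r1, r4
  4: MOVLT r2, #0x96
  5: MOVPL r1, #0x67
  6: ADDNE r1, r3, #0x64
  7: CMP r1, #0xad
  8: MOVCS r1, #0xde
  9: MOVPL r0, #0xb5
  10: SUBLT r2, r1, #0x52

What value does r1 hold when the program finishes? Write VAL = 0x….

0: ✓ CMP  NZCV=1001
1: ✓ MOVNE  r1←0xe6
2: ✓ SUBMI  r3←0x6a
3: ✓ CMP  NZCV=0010
4: · MOVLT
5: ✓ MOVPL  r1←0x67
6: ✓ ADDNE  r1←0xce
7: ✓ CMP  NZCV=0010
8: ✓ MOVCS  r1←0xde
9: ✓ MOVPL  r0←0xb5
10: · SUBLT

VAL = 0xde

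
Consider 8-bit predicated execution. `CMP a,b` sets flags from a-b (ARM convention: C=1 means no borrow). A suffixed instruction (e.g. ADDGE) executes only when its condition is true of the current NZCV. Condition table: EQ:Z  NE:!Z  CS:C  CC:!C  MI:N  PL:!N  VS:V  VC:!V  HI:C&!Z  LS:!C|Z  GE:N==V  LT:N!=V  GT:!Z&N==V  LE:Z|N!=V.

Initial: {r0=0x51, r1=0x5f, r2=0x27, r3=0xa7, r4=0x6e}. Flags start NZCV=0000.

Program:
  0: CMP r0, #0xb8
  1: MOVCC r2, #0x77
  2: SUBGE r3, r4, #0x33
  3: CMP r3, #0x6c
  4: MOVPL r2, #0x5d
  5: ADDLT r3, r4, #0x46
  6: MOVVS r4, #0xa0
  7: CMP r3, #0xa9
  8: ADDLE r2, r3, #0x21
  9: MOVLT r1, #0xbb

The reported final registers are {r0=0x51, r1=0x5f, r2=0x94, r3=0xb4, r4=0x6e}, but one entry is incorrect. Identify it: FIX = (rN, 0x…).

0: ✓ CMP  NZCV=1001
1: ✓ MOVCC  r2←0x77
2: ✓ SUBGE  r3←0x3b
3: ✓ CMP  NZCV=1000
4: · MOVPL
5: ✓ ADDLT  r3←0xb4
6: · MOVVS
7: ✓ CMP  NZCV=0010
8: · ADDLE
9: · MOVLT

FIX = (r2, 0x77)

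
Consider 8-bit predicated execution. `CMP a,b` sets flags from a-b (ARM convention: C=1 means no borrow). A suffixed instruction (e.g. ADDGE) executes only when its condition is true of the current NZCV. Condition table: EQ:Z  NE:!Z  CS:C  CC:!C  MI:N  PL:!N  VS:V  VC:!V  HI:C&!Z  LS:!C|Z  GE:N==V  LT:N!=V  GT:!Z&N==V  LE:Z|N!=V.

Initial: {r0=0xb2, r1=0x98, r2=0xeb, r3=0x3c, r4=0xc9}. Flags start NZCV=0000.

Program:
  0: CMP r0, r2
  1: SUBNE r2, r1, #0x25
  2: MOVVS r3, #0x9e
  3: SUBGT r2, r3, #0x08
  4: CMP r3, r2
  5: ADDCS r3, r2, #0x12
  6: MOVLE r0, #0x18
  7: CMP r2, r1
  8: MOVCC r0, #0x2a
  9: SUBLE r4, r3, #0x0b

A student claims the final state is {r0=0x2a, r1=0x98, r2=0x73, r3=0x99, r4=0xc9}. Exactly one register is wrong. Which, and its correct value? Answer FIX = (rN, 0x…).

FIX = (r3, 0x3c)

[0] flags=1000 → (cmp)
[1] flags=1000 NE?T → r2=0x73
[2] flags=1000 VS?F → skip
[3] flags=1000 GT?F → skip
[4] flags=1000 → (cmp)
[5] flags=1000 CS?F → skip
[6] flags=1000 LE?T → r0=0x18
[7] flags=1001 → (cmp)
[8] flags=1001 CC?T → r0=0x2a
[9] flags=1001 LE?F → skip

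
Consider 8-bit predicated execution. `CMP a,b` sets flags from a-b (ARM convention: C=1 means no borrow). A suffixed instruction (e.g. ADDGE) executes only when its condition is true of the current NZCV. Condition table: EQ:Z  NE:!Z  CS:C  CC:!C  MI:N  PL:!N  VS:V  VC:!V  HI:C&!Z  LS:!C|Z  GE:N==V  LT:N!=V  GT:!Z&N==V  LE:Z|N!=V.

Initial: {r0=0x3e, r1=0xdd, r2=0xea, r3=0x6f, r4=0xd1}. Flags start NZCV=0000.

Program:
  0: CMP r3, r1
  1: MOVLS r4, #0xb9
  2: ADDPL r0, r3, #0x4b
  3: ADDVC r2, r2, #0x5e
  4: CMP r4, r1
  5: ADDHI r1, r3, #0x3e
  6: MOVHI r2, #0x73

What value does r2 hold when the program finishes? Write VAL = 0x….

0: ✓ CMP  NZCV=1001
1: ✓ MOVLS  r4←0xb9
2: · ADDPL
3: · ADDVC
4: ✓ CMP  NZCV=1000
5: · ADDHI
6: · MOVHI

VAL = 0xea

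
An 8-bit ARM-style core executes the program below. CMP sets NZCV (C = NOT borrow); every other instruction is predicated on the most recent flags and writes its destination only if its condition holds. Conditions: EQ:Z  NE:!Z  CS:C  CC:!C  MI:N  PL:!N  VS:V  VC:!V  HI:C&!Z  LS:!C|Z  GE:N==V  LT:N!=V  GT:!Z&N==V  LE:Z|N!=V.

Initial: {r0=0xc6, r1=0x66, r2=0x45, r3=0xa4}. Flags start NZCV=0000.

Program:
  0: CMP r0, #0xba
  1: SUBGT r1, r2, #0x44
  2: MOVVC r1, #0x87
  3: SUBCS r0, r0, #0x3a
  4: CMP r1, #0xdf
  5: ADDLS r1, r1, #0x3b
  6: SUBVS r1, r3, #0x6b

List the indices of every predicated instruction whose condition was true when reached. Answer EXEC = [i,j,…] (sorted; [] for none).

[0] flags=0010 → (cmp)
[1] flags=0010 GT?T → r1=0x01
[2] flags=0010 VC?T → r1=0x87
[3] flags=0010 CS?T → r0=0x8c
[4] flags=1000 → (cmp)
[5] flags=1000 LS?T → r1=0xc2
[6] flags=1000 VS?F → skip

EXEC = [1,2,3,5]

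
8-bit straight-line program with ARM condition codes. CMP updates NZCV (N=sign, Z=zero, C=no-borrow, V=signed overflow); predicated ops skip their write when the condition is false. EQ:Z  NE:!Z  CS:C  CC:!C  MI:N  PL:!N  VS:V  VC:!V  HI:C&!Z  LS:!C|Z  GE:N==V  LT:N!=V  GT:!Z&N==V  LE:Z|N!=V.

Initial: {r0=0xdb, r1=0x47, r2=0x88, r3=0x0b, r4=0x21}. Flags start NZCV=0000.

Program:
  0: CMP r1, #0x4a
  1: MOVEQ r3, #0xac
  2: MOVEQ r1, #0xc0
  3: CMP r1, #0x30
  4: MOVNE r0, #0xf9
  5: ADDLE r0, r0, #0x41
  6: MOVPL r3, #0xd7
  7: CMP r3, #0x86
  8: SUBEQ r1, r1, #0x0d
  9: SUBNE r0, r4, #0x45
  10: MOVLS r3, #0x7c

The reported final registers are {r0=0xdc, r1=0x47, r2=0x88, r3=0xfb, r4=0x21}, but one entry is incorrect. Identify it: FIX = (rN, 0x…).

0: ✓ CMP  NZCV=1000
1: · MOVEQ
2: · MOVEQ
3: ✓ CMP  NZCV=0010
4: ✓ MOVNE  r0←0xf9
5: · ADDLE
6: ✓ MOVPL  r3←0xd7
7: ✓ CMP  NZCV=0010
8: · SUBEQ
9: ✓ SUBNE  r0←0xdc
10: · MOVLS

FIX = (r3, 0xd7)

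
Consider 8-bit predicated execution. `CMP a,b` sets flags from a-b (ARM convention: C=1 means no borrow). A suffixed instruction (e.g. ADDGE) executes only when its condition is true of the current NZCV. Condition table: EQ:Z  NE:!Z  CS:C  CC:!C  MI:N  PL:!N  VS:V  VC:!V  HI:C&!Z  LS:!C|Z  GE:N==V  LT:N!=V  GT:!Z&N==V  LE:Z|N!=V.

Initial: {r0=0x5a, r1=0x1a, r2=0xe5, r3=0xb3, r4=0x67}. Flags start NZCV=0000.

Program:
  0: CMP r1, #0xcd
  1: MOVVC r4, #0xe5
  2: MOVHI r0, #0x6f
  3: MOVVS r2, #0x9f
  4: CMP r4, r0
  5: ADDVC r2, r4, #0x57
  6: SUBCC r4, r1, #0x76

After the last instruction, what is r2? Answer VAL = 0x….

VAL = 0x3c

0: ✓ CMP  NZCV=0000
1: ✓ MOVVC  r4←0xe5
2: · MOVHI
3: · MOVVS
4: ✓ CMP  NZCV=1010
5: ✓ ADDVC  r2←0x3c
6: · SUBCC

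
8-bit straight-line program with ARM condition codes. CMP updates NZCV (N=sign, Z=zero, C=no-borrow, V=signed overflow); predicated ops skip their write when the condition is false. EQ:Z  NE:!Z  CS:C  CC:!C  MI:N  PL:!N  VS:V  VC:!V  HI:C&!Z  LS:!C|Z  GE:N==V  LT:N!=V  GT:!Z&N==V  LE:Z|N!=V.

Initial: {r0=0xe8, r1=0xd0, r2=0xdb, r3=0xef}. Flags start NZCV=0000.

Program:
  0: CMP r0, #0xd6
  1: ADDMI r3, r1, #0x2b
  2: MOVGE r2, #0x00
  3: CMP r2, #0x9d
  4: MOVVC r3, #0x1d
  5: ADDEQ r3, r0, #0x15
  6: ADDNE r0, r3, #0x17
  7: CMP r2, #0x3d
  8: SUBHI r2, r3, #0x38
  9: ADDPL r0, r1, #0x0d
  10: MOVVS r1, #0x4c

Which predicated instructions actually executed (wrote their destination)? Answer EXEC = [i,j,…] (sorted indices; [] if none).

0: ✓ CMP  NZCV=0010
1: · ADDMI
2: ✓ MOVGE  r2←0x00
3: ✓ CMP  NZCV=0000
4: ✓ MOVVC  r3←0x1d
5: · ADDEQ
6: ✓ ADDNE  r0←0x34
7: ✓ CMP  NZCV=1000
8: · SUBHI
9: · ADDPL
10: · MOVVS

EXEC = [2,4,6]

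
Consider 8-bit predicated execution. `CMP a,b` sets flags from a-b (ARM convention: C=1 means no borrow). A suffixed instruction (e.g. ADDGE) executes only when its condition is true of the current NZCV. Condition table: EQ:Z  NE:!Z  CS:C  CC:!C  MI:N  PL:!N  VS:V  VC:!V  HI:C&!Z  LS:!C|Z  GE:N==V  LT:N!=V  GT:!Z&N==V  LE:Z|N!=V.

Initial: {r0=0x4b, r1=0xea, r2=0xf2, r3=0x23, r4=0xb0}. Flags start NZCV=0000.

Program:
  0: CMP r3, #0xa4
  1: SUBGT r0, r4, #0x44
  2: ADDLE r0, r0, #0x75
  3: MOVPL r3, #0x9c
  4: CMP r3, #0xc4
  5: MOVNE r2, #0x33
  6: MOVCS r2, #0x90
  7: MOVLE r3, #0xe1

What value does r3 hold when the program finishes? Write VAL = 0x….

VAL = 0xe1

0: ✓ CMP  NZCV=0000
1: ✓ SUBGT  r0←0x6c
2: · ADDLE
3: ✓ MOVPL  r3←0x9c
4: ✓ CMP  NZCV=1000
5: ✓ MOVNE  r2←0x33
6: · MOVCS
7: ✓ MOVLE  r3←0xe1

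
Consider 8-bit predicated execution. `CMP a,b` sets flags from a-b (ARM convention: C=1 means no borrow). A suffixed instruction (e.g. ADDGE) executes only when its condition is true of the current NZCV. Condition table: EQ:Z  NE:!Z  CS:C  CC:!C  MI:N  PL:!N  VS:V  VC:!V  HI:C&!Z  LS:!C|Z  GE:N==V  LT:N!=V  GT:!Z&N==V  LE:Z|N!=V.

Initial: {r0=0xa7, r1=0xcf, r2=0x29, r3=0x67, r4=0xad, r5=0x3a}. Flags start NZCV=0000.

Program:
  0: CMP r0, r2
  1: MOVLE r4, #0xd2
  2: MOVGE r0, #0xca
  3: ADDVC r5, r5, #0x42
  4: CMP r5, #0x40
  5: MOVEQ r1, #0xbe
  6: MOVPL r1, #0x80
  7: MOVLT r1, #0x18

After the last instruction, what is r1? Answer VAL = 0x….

VAL = 0x18

0: ✓ CMP  NZCV=0011
1: ✓ MOVLE  r4←0xd2
2: · MOVGE
3: · ADDVC
4: ✓ CMP  NZCV=1000
5: · MOVEQ
6: · MOVPL
7: ✓ MOVLT  r1←0x18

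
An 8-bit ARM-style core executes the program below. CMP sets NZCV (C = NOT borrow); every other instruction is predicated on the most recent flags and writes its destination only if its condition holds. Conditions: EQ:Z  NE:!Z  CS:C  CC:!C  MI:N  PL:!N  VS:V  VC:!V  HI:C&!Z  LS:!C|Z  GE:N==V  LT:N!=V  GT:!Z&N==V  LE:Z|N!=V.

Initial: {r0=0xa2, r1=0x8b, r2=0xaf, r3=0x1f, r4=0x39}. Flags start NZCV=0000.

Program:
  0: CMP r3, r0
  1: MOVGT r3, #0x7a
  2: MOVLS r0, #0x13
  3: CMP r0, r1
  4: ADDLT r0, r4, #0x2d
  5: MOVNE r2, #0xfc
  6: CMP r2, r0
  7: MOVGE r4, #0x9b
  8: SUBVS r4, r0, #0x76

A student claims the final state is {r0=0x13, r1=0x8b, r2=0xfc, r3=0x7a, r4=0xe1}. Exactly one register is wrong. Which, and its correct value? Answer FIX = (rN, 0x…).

0: ✓ CMP  NZCV=0000
1: ✓ MOVGT  r3←0x7a
2: ✓ MOVLS  r0←0x13
3: ✓ CMP  NZCV=1001
4: · ADDLT
5: ✓ MOVNE  r2←0xfc
6: ✓ CMP  NZCV=1010
7: · MOVGE
8: · SUBVS

FIX = (r4, 0x39)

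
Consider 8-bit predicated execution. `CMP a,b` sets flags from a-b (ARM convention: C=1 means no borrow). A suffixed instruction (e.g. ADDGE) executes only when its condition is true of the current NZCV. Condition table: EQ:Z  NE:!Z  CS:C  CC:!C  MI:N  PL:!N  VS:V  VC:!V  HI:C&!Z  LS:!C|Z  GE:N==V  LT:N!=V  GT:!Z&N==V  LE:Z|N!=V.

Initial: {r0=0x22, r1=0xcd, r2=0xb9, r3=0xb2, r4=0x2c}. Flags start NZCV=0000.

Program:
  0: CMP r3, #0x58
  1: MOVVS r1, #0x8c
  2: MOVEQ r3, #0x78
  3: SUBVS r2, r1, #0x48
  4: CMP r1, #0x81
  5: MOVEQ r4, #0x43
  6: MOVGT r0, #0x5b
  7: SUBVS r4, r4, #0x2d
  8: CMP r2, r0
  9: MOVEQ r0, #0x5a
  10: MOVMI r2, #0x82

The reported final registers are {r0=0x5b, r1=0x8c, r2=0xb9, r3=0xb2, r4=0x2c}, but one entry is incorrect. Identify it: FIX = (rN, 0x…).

FIX = (r2, 0x82)

[0] flags=0011 → (cmp)
[1] flags=0011 VS?T → r1=0x8c
[2] flags=0011 EQ?F → skip
[3] flags=0011 VS?T → r2=0x44
[4] flags=0010 → (cmp)
[5] flags=0010 EQ?F → skip
[6] flags=0010 GT?T → r0=0x5b
[7] flags=0010 VS?F → skip
[8] flags=1000 → (cmp)
[9] flags=1000 EQ?F → skip
[10] flags=1000 MI?T → r2=0x82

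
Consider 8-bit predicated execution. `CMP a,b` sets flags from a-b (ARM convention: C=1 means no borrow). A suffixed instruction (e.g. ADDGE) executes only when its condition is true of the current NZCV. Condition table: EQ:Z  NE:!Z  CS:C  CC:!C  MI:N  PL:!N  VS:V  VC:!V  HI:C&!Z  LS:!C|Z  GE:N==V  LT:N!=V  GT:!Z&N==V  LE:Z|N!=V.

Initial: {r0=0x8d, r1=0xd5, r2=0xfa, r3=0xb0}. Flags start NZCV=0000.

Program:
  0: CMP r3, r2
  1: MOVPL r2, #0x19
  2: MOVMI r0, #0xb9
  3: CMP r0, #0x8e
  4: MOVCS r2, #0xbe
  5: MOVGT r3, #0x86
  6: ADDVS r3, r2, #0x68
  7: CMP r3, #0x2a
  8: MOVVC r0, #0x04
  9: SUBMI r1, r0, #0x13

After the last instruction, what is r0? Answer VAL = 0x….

[0] flags=1000 → (cmp)
[1] flags=1000 PL?F → skip
[2] flags=1000 MI?T → r0=0xb9
[3] flags=0010 → (cmp)
[4] flags=0010 CS?T → r2=0xbe
[5] flags=0010 GT?T → r3=0x86
[6] flags=0010 VS?F → skip
[7] flags=0011 → (cmp)
[8] flags=0011 VC?F → skip
[9] flags=0011 MI?F → skip

VAL = 0xb9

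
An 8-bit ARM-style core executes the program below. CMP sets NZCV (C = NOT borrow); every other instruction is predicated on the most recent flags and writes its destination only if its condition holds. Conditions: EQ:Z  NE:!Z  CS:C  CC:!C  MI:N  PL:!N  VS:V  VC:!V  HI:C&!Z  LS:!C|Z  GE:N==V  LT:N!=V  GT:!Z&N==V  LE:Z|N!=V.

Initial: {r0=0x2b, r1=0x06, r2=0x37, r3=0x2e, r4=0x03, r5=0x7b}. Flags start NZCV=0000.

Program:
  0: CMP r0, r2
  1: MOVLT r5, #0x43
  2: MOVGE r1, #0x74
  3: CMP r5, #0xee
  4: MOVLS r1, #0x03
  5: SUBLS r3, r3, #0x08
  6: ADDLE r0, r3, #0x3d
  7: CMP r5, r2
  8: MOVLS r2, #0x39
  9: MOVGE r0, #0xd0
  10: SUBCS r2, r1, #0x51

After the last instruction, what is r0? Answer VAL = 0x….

VAL = 0xd0

[0] flags=1000 → (cmp)
[1] flags=1000 LT?T → r5=0x43
[2] flags=1000 GE?F → skip
[3] flags=0000 → (cmp)
[4] flags=0000 LS?T → r1=0x03
[5] flags=0000 LS?T → r3=0x26
[6] flags=0000 LE?F → skip
[7] flags=0010 → (cmp)
[8] flags=0010 LS?F → skip
[9] flags=0010 GE?T → r0=0xd0
[10] flags=0010 CS?T → r2=0xb2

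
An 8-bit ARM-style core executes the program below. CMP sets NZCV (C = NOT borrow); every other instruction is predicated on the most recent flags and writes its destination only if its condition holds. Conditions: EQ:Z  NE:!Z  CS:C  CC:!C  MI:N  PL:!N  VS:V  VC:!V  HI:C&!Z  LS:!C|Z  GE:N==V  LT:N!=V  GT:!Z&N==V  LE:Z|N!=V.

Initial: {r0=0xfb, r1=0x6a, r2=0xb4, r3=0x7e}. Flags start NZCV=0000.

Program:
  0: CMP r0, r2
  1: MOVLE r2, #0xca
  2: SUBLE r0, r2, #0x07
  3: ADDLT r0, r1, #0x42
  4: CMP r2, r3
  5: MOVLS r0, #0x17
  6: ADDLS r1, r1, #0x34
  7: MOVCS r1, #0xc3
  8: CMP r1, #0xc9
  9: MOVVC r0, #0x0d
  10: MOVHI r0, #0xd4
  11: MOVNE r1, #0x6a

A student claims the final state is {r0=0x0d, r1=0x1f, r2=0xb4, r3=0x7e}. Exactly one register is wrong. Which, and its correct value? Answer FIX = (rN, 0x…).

FIX = (r1, 0x6a)

0: ✓ CMP  NZCV=0010
1: · MOVLE
2: · SUBLE
3: · ADDLT
4: ✓ CMP  NZCV=0011
5: · MOVLS
6: · ADDLS
7: ✓ MOVCS  r1←0xc3
8: ✓ CMP  NZCV=1000
9: ✓ MOVVC  r0←0x0d
10: · MOVHI
11: ✓ MOVNE  r1←0x6a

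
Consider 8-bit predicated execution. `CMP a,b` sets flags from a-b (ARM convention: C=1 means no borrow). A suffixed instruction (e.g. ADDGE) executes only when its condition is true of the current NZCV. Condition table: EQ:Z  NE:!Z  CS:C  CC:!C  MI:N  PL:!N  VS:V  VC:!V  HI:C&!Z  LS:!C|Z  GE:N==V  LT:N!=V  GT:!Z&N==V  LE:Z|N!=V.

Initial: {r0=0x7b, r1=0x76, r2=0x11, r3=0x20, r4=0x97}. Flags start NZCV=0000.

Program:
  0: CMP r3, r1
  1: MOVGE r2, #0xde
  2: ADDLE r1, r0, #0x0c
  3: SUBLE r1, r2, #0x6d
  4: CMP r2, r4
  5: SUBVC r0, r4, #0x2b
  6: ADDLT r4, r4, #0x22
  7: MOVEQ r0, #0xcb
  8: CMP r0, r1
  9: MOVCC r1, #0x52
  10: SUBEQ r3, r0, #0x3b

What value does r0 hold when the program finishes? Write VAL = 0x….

0: ✓ CMP  NZCV=1000
1: · MOVGE
2: ✓ ADDLE  r1←0x87
3: ✓ SUBLE  r1←0xa4
4: ✓ CMP  NZCV=0000
5: ✓ SUBVC  r0←0x6c
6: · ADDLT
7: · MOVEQ
8: ✓ CMP  NZCV=1001
9: ✓ MOVCC  r1←0x52
10: · SUBEQ

VAL = 0x6c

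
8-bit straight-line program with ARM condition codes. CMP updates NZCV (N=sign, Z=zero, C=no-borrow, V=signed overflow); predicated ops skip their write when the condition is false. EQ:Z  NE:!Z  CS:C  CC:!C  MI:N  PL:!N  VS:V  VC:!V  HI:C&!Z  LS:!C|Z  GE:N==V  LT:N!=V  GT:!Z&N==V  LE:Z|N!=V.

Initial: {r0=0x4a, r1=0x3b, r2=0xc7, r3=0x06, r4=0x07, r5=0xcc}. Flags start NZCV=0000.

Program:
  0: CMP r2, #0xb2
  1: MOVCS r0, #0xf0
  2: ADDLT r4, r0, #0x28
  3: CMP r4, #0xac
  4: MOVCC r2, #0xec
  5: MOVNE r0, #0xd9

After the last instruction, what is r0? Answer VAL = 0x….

VAL = 0xd9

0: ✓ CMP  NZCV=0010
1: ✓ MOVCS  r0←0xf0
2: · ADDLT
3: ✓ CMP  NZCV=0000
4: ✓ MOVCC  r2←0xec
5: ✓ MOVNE  r0←0xd9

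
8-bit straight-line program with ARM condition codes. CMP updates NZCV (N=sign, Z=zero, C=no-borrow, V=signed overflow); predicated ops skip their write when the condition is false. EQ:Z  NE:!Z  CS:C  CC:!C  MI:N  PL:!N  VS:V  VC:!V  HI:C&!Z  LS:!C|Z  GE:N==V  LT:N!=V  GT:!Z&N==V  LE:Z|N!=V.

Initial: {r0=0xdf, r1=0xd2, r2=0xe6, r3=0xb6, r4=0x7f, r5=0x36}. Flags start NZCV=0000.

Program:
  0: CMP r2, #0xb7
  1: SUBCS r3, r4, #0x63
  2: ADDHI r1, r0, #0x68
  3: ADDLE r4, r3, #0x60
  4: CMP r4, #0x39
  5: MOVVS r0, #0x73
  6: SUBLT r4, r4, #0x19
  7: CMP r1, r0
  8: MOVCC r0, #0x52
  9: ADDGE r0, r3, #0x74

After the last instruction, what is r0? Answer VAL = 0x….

VAL = 0x90

0: ✓ CMP  NZCV=0010
1: ✓ SUBCS  r3←0x1c
2: ✓ ADDHI  r1←0x47
3: · ADDLE
4: ✓ CMP  NZCV=0010
5: · MOVVS
6: · SUBLT
7: ✓ CMP  NZCV=0000
8: ✓ MOVCC  r0←0x52
9: ✓ ADDGE  r0←0x90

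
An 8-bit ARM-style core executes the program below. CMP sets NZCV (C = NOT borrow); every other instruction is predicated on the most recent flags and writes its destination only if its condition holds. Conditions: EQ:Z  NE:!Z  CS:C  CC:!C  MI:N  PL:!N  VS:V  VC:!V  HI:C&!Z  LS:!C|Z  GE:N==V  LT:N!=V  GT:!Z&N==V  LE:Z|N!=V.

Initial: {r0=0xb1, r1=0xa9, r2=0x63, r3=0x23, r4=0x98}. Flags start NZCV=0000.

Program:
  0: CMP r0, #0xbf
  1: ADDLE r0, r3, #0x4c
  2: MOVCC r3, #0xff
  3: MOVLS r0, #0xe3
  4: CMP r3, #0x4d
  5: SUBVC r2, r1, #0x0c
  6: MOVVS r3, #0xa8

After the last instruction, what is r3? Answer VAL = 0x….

[0] flags=1000 → (cmp)
[1] flags=1000 LE?T → r0=0x6f
[2] flags=1000 CC?T → r3=0xff
[3] flags=1000 LS?T → r0=0xe3
[4] flags=1010 → (cmp)
[5] flags=1010 VC?T → r2=0x9d
[6] flags=1010 VS?F → skip

VAL = 0xff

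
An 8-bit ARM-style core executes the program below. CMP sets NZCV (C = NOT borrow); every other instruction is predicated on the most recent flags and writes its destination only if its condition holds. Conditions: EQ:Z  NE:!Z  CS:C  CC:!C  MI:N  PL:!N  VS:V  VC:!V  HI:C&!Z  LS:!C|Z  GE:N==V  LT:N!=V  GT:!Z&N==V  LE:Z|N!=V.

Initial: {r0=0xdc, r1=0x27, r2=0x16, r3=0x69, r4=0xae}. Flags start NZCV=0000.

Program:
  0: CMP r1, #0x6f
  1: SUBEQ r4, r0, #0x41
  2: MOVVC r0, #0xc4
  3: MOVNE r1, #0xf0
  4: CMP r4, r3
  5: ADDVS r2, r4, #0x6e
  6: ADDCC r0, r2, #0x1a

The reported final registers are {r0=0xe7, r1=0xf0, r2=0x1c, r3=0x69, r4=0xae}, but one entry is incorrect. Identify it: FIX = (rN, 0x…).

0: ✓ CMP  NZCV=1000
1: · SUBEQ
2: ✓ MOVVC  r0←0xc4
3: ✓ MOVNE  r1←0xf0
4: ✓ CMP  NZCV=0011
5: ✓ ADDVS  r2←0x1c
6: · ADDCC

FIX = (r0, 0xc4)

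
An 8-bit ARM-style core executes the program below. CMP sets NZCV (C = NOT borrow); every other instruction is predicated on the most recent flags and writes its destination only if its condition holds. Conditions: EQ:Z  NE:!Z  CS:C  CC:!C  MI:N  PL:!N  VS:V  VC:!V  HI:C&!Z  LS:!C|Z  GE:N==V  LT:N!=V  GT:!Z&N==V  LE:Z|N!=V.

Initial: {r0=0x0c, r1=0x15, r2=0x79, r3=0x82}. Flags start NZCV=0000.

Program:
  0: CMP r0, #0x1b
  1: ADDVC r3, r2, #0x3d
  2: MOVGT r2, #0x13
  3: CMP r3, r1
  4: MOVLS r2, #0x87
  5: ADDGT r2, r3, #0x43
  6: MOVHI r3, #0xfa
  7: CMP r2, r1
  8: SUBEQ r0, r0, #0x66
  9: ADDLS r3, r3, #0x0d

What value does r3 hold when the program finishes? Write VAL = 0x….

0: ✓ CMP  NZCV=1000
1: ✓ ADDVC  r3←0xb6
2: · MOVGT
3: ✓ CMP  NZCV=1010
4: · MOVLS
5: · ADDGT
6: ✓ MOVHI  r3←0xfa
7: ✓ CMP  NZCV=0010
8: · SUBEQ
9: · ADDLS

VAL = 0xfa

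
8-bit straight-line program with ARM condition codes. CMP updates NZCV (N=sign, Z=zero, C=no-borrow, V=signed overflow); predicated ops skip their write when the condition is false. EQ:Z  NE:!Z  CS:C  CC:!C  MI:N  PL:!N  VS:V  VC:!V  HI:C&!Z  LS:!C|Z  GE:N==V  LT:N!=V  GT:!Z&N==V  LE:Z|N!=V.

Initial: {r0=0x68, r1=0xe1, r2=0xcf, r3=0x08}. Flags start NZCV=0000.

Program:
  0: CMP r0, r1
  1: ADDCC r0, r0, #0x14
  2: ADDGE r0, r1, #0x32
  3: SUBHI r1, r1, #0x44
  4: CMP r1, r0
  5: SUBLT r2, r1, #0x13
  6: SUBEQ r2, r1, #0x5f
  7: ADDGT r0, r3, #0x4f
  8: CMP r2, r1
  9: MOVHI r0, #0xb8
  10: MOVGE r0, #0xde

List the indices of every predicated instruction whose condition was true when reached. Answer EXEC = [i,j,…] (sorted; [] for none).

0: ✓ CMP  NZCV=1001
1: ✓ ADDCC  r0←0x7c
2: ✓ ADDGE  r0←0x13
3: · SUBHI
4: ✓ CMP  NZCV=1010
5: ✓ SUBLT  r2←0xce
6: · SUBEQ
7: · ADDGT
8: ✓ CMP  NZCV=1000
9: · MOVHI
10: · MOVGE

EXEC = [1,2,5]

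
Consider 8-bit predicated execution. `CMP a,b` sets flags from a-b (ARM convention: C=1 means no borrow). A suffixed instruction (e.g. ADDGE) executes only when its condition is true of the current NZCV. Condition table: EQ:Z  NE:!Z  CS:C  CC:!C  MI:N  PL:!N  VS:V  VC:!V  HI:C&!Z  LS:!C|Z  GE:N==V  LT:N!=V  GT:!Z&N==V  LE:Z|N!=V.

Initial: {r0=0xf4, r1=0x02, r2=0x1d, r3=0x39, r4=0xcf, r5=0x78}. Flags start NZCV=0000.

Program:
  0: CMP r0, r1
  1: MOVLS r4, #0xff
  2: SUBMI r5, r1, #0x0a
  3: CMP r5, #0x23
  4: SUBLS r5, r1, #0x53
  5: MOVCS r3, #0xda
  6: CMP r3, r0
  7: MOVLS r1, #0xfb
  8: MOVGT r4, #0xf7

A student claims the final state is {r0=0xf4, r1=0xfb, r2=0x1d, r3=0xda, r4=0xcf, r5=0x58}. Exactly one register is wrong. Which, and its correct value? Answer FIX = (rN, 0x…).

0: ✓ CMP  NZCV=1010
1: · MOVLS
2: ✓ SUBMI  r5←0xf8
3: ✓ CMP  NZCV=1010
4: · SUBLS
5: ✓ MOVCS  r3←0xda
6: ✓ CMP  NZCV=1000
7: ✓ MOVLS  r1←0xfb
8: · MOVGT

FIX = (r5, 0xf8)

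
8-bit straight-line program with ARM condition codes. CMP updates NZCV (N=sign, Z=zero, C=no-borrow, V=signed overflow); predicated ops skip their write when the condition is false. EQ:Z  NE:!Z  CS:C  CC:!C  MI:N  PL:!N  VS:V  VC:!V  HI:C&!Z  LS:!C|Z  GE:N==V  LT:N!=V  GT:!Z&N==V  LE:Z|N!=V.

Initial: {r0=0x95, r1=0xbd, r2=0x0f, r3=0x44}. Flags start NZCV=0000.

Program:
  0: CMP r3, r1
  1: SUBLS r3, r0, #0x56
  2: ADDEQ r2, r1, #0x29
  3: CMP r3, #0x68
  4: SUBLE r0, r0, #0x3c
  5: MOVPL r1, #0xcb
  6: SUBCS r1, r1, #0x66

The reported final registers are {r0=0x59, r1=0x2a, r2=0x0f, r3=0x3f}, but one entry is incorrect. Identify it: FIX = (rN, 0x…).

0: ✓ CMP  NZCV=1001
1: ✓ SUBLS  r3←0x3f
2: · ADDEQ
3: ✓ CMP  NZCV=1000
4: ✓ SUBLE  r0←0x59
5: · MOVPL
6: · SUBCS

FIX = (r1, 0xbd)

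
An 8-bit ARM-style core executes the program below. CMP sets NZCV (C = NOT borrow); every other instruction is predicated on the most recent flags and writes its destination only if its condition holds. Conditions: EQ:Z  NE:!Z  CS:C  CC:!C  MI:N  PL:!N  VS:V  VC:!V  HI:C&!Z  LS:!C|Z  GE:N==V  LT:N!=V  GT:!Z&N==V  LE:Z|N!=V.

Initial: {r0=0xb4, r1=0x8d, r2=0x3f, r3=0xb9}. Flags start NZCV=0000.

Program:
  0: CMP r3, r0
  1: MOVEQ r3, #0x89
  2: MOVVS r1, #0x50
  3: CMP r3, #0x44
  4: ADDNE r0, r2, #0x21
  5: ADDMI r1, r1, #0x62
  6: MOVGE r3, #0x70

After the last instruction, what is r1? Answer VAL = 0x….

VAL = 0x8d

0: ✓ CMP  NZCV=0010
1: · MOVEQ
2: · MOVVS
3: ✓ CMP  NZCV=0011
4: ✓ ADDNE  r0←0x60
5: · ADDMI
6: · MOVGE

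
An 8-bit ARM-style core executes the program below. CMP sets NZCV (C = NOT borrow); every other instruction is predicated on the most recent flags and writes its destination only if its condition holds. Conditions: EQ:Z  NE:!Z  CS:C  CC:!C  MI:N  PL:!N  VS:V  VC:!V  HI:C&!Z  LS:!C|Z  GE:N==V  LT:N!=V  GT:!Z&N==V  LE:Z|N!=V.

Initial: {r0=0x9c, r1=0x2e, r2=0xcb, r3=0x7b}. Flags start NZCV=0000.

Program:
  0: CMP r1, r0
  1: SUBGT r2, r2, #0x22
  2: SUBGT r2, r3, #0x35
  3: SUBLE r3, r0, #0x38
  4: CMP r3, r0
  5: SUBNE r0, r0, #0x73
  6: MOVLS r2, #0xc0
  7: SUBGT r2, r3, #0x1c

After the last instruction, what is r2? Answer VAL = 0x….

VAL = 0x5f

0: ✓ CMP  NZCV=1001
1: ✓ SUBGT  r2←0xa9
2: ✓ SUBGT  r2←0x46
3: · SUBLE
4: ✓ CMP  NZCV=1001
5: ✓ SUBNE  r0←0x29
6: ✓ MOVLS  r2←0xc0
7: ✓ SUBGT  r2←0x5f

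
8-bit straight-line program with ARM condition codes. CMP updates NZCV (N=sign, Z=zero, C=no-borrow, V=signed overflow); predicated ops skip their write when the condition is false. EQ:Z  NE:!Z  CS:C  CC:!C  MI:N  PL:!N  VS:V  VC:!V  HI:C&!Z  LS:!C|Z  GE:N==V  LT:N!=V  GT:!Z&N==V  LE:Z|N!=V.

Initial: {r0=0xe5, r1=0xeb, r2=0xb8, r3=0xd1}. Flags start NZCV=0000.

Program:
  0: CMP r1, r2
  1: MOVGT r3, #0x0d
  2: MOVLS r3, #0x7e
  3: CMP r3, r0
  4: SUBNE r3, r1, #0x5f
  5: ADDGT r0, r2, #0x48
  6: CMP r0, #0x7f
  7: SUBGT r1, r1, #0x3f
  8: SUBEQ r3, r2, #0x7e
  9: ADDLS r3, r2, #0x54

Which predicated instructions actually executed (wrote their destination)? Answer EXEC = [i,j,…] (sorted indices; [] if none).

EXEC = [1,4,5,9]

0: ✓ CMP  NZCV=0010
1: ✓ MOVGT  r3←0x0d
2: · MOVLS
3: ✓ CMP  NZCV=0000
4: ✓ SUBNE  r3←0x8c
5: ✓ ADDGT  r0←0x00
6: ✓ CMP  NZCV=1000
7: · SUBGT
8: · SUBEQ
9: ✓ ADDLS  r3←0x0c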